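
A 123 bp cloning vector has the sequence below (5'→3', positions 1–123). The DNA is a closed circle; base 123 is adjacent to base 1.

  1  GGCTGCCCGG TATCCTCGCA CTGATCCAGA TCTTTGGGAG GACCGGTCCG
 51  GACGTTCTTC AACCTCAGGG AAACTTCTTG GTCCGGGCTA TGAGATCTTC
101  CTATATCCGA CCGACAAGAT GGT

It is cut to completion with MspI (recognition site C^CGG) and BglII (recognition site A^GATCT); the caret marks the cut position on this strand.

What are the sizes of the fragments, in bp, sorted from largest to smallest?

MspI sites (CCGG) start at positions 7, 43, 48, 83.
MspI cuts after the first base of each site, so after positions 7, 43, 48, 83.
BglII sites (AGATCT) start at positions 28, 93.
BglII cuts after the first base of each site, so after positions 28, 93.
Combined cut positions: 7, 28, 43, 48, 83, 93.
Circular molecule, 6 cuts → 6 fragments:
  8–28 → 21 bp
  29–43 → 15 bp
  44–48 → 5 bp
  49–83 → 35 bp
  84–93 → 10 bp
  94–123 then 1–7 → 30 + 7 = 37 bp
Sorted largest to smallest: 37, 35, 21, 15, 10, 5 bp.

37, 35, 21, 15, 10, 5 bp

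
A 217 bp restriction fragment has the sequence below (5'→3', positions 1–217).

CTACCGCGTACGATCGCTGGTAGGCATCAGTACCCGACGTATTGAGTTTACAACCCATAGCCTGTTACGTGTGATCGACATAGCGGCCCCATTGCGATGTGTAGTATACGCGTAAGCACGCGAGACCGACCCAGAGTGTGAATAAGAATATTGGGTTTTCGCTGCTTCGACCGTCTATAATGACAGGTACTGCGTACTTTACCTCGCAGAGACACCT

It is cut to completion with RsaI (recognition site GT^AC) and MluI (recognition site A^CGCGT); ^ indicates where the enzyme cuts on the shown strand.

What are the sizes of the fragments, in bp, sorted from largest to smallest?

80, 77, 22, 22, 9, 7 bp

RsaI sites (GTAC) start at positions 8, 30, 187, 194.
RsaI cuts after base 2 of each site, so after positions 9, 31, 188, 195.
The MluI site (ACGCGT) starts at position 108.
MluI cuts after the first base of each site, so after position 108.
Combined cut positions: 9, 31, 108, 188, 195.
Linear molecule, 5 cuts → 6 fragments:
  1–9 → 9 bp
  10–31 → 22 bp
  32–108 → 77 bp
  109–188 → 80 bp
  189–195 → 7 bp
  196–217 → 22 bp
Sorted largest to smallest: 80, 77, 22, 22, 9, 7 bp.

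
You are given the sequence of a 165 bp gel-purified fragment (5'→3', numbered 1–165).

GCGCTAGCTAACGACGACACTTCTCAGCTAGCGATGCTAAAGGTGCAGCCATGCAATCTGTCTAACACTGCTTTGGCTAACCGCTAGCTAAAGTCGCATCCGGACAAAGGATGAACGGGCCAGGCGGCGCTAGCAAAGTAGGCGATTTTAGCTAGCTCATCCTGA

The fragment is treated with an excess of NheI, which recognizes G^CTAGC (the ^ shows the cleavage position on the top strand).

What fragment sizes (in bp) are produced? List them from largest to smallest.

56, 46, 24, 22, 14, 3 bp

NheI sites (GCTAGC) start at positions 3, 27, 83, 129, 151.
NheI cuts after the first base of each site, so after positions 3, 27, 83, 129, 151.
Linear molecule, 5 cuts → 6 fragments:
  1–3 → 3 bp
  4–27 → 24 bp
  28–83 → 56 bp
  84–129 → 46 bp
  130–151 → 22 bp
  152–165 → 14 bp
Sorted largest to smallest: 56, 46, 24, 22, 14, 3 bp.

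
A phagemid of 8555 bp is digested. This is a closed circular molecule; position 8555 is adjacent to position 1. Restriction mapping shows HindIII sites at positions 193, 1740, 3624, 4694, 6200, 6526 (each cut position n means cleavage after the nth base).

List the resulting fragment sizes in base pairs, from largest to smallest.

2222, 1884, 1547, 1506, 1070, 326 bp

Circular molecule, 6 cuts → 6 fragments:
  1740 − 193 = 1547 bp
  3624 − 1740 = 1884 bp
  4694 − 3624 = 1070 bp
  6200 − 4694 = 1506 bp
  6526 − 6200 = 326 bp
  wrap: 8555 − 6526 + 193 = 2222 bp
Sorted largest to smallest: 2222, 1884, 1547, 1506, 1070, 326 bp.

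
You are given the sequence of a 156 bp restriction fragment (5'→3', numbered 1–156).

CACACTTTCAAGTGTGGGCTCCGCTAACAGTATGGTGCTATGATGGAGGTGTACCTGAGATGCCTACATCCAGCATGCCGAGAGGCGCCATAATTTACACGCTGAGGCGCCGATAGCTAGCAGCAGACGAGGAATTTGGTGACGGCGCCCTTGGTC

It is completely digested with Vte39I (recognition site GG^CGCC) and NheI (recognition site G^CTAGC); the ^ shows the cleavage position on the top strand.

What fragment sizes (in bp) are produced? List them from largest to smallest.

Vte39I sites (GGCGCC) start at positions 84, 106, 144.
Vte39I cuts after base 2 of each site, so after positions 85, 107, 145.
The NheI site (GCTAGC) starts at position 116.
NheI cuts after the first base of each site, so after position 116.
Combined cut positions: 85, 107, 116, 145.
Linear molecule, 4 cuts → 5 fragments:
  1–85 → 85 bp
  86–107 → 22 bp
  108–116 → 9 bp
  117–145 → 29 bp
  146–156 → 11 bp
Sorted largest to smallest: 85, 29, 22, 11, 9 bp.

85, 29, 22, 11, 9 bp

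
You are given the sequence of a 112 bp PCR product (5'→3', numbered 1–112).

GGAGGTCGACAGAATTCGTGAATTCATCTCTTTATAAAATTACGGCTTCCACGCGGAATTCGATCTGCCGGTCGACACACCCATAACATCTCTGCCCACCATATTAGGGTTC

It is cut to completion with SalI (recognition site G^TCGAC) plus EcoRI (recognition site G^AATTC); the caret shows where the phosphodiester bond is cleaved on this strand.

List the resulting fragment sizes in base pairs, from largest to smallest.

41, 36, 15, 8, 7, 5 bp

SalI sites (GTCGAC) start at positions 5, 71.
SalI cuts after the first base of each site, so after positions 5, 71.
EcoRI sites (GAATTC) start at positions 12, 20, 56.
EcoRI cuts after the first base of each site, so after positions 12, 20, 56.
Combined cut positions: 5, 12, 20, 56, 71.
Linear molecule, 5 cuts → 6 fragments:
  1–5 → 5 bp
  6–12 → 7 bp
  13–20 → 8 bp
  21–56 → 36 bp
  57–71 → 15 bp
  72–112 → 41 bp
Sorted largest to smallest: 41, 36, 15, 8, 7, 5 bp.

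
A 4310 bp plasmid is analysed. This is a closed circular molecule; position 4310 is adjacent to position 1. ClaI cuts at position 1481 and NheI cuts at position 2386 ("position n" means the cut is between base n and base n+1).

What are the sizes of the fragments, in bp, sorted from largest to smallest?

3405, 905 bp

Combined cut positions (sorted): 1481, 2386.
Circular molecule, 2 cuts → 2 fragments:
  2386 − 1481 = 905 bp
  wrap: 4310 − 2386 + 1481 = 3405 bp
Sorted largest to smallest: 3405, 905 bp.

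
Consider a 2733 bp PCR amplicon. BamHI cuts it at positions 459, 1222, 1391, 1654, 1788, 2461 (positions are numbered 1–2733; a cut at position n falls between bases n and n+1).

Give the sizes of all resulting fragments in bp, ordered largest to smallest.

Linear molecule, 6 cuts → 7 fragments:
  459 − 0 = 459 bp
  1222 − 459 = 763 bp
  1391 − 1222 = 169 bp
  1654 − 1391 = 263 bp
  1788 − 1654 = 134 bp
  2461 − 1788 = 673 bp
  2733 − 2461 = 272 bp
Sorted largest to smallest: 763, 673, 459, 272, 263, 169, 134 bp.

763, 673, 459, 272, 263, 169, 134 bp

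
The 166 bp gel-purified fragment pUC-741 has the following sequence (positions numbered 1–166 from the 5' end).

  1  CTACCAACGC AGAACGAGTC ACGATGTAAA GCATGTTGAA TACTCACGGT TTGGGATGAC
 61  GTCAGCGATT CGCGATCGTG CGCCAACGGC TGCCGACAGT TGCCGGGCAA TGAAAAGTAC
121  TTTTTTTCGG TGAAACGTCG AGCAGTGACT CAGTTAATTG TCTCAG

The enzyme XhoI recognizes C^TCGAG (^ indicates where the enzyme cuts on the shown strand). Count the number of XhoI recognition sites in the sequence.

No occurrence of CTCGAG is present in the sequence.
XhoI does not cut: 0 sites.

0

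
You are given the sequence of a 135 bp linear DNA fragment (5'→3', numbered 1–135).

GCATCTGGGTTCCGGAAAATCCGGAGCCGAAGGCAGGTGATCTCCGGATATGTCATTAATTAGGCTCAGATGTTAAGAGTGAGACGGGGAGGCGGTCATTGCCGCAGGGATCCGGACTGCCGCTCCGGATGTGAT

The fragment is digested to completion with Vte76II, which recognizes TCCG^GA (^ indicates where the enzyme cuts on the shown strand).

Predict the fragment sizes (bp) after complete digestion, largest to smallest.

68, 23, 14, 13, 9, 8 bp

Vte76II sites (TCCGGA) start at positions 11, 20, 43, 111, 124.
Vte76II cuts after base 4 of each site, so after positions 14, 23, 46, 114, 127.
Linear molecule, 5 cuts → 6 fragments:
  1–14 → 14 bp
  15–23 → 9 bp
  24–46 → 23 bp
  47–114 → 68 bp
  115–127 → 13 bp
  128–135 → 8 bp
Sorted largest to smallest: 68, 23, 14, 13, 9, 8 bp.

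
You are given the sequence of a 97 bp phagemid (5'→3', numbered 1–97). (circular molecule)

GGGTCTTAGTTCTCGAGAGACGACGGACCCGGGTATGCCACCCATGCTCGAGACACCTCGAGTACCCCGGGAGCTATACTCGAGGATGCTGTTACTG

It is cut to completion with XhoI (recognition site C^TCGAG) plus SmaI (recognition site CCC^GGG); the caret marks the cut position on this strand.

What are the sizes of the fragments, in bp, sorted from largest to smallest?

30, 18, 17, 11, 11, 10 bp

XhoI sites (CTCGAG) start at positions 12, 47, 57, 79.
XhoI cuts after the first base of each site, so after positions 12, 47, 57, 79.
SmaI sites (CCCGGG) start at positions 28, 66.
SmaI cuts after base 3 of each site, so after positions 30, 68.
Combined cut positions: 12, 30, 47, 57, 68, 79.
Circular molecule, 6 cuts → 6 fragments:
  13–30 → 18 bp
  31–47 → 17 bp
  48–57 → 10 bp
  58–68 → 11 bp
  69–79 → 11 bp
  80–97 then 1–12 → 18 + 12 = 30 bp
Sorted largest to smallest: 30, 18, 17, 11, 11, 10 bp.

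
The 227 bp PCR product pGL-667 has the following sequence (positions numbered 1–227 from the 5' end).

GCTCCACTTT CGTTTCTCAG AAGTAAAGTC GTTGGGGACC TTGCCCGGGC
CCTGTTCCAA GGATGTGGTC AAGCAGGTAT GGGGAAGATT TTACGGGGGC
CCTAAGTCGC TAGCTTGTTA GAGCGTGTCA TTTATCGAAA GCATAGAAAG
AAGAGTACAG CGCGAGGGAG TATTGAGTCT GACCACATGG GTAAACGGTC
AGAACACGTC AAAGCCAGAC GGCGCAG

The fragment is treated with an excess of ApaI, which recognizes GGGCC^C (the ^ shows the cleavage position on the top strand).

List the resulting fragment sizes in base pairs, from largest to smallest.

126, 51, 50 bp

ApaI sites (GGGCCC) start at positions 47, 97.
ApaI cuts after base 5 of each site (before the last base), so after positions 51, 101.
Linear molecule, 2 cuts → 3 fragments:
  1–51 → 51 bp
  52–101 → 50 bp
  102–227 → 126 bp
Sorted largest to smallest: 126, 51, 50 bp.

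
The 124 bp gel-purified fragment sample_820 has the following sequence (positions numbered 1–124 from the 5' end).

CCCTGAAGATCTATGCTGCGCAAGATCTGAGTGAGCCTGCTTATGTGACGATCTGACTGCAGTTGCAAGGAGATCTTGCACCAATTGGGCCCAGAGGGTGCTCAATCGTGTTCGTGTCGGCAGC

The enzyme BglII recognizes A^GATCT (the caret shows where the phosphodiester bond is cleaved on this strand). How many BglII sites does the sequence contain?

AGATCT occurs starting at positions 7, 23, 71.
BglII cuts at 3 sites.

3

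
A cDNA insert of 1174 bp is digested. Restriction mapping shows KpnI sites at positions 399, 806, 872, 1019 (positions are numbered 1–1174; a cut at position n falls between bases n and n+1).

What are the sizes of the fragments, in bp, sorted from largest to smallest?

Linear molecule, 4 cuts → 5 fragments:
  399 − 0 = 399 bp
  806 − 399 = 407 bp
  872 − 806 = 66 bp
  1019 − 872 = 147 bp
  1174 − 1019 = 155 bp
Sorted largest to smallest: 407, 399, 155, 147, 66 bp.

407, 399, 155, 147, 66 bp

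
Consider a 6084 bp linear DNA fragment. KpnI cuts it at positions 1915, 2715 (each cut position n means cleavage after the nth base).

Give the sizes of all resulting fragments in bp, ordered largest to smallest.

Linear molecule, 2 cuts → 3 fragments:
  1915 − 0 = 1915 bp
  2715 − 1915 = 800 bp
  6084 − 2715 = 3369 bp
Sorted largest to smallest: 3369, 1915, 800 bp.

3369, 1915, 800 bp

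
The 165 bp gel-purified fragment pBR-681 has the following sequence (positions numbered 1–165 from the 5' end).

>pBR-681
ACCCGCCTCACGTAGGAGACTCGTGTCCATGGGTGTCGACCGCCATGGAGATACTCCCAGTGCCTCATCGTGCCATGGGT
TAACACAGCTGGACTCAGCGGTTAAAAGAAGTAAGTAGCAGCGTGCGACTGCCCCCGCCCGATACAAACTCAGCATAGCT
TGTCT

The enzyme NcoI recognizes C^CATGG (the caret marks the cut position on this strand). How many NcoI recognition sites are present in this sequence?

3

CCATGG occurs starting at positions 27, 43, 73.
NcoI cuts at 3 sites.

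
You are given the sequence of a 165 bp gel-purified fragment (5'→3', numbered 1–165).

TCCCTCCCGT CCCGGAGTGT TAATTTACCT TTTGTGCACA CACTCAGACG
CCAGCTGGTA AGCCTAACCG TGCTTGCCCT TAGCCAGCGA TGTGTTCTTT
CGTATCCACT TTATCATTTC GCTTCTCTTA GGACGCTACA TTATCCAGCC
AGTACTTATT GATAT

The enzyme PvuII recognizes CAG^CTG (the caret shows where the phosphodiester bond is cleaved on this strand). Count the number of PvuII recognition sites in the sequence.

1

CAGCTG occurs starting at position 52.
PvuII cuts at 1 site.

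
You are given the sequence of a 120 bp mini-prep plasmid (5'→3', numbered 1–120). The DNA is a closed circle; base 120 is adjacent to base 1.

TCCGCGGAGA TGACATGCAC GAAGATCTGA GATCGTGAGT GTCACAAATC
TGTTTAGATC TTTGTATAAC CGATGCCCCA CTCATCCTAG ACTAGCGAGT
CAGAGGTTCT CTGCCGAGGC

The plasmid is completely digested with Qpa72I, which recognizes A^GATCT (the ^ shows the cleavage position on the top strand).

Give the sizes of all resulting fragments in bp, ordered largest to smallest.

Qpa72I sites (AGATCT) start at positions 23, 56.
Qpa72I cuts after the first base of each site, so after positions 23, 56.
Circular molecule, 2 cuts → 2 fragments:
  24–56 → 33 bp
  57–120 then 1–23 → 64 + 23 = 87 bp
Sorted largest to smallest: 87, 33 bp.

87, 33 bp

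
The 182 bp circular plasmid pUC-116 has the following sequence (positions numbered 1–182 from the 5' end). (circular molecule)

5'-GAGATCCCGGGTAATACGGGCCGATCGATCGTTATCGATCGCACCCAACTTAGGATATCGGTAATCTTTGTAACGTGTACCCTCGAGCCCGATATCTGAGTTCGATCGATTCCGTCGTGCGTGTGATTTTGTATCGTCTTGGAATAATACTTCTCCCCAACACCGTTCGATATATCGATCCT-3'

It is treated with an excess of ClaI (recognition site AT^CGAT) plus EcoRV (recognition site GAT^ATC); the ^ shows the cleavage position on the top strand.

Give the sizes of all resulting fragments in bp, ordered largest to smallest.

69, 37, 32, 21, 13, 10 bp

ClaI sites (ATCGAT) start at positions 24, 34, 105, 174.
ClaI cuts after base 2 of each site, so after positions 25, 35, 106, 175.
EcoRV sites (GATATC) start at positions 54, 91.
EcoRV cuts after base 3 of each site, so after positions 56, 93.
Combined cut positions: 25, 35, 56, 93, 106, 175.
Circular molecule, 6 cuts → 6 fragments:
  26–35 → 10 bp
  36–56 → 21 bp
  57–93 → 37 bp
  94–106 → 13 bp
  107–175 → 69 bp
  176–182 then 1–25 → 7 + 25 = 32 bp
Sorted largest to smallest: 69, 37, 32, 21, 13, 10 bp.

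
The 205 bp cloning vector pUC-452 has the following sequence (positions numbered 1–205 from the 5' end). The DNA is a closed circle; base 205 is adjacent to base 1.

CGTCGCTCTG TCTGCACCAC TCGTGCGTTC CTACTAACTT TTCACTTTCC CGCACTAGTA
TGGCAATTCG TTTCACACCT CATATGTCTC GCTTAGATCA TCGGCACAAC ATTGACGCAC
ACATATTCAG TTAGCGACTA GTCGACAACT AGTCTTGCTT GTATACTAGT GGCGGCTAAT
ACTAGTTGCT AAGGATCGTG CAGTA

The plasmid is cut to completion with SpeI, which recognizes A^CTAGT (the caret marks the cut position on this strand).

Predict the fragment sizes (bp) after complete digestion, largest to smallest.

83, 78, 17, 16, 11 bp

SpeI sites (ACTAGT) start at positions 54, 137, 148, 165, 181.
SpeI cuts after the first base of each site, so after positions 54, 137, 148, 165, 181.
Circular molecule, 5 cuts → 5 fragments:
  55–137 → 83 bp
  138–148 → 11 bp
  149–165 → 17 bp
  166–181 → 16 bp
  182–205 then 1–54 → 24 + 54 = 78 bp
Sorted largest to smallest: 83, 78, 17, 16, 11 bp.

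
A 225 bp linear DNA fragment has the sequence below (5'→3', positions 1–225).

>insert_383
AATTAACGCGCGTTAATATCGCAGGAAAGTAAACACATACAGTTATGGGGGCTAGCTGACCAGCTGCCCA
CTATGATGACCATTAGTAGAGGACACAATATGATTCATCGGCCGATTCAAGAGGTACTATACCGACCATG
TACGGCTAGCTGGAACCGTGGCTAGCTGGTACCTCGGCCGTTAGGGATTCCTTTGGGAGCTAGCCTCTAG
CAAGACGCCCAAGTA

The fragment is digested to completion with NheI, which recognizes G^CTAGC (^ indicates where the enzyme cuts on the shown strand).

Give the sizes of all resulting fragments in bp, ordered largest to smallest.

NheI sites (GCTAGC) start at positions 51, 145, 161, 199.
NheI cuts after the first base of each site, so after positions 51, 145, 161, 199.
Linear molecule, 4 cuts → 5 fragments:
  1–51 → 51 bp
  52–145 → 94 bp
  146–161 → 16 bp
  162–199 → 38 bp
  200–225 → 26 bp
Sorted largest to smallest: 94, 51, 38, 26, 16 bp.

94, 51, 38, 26, 16 bp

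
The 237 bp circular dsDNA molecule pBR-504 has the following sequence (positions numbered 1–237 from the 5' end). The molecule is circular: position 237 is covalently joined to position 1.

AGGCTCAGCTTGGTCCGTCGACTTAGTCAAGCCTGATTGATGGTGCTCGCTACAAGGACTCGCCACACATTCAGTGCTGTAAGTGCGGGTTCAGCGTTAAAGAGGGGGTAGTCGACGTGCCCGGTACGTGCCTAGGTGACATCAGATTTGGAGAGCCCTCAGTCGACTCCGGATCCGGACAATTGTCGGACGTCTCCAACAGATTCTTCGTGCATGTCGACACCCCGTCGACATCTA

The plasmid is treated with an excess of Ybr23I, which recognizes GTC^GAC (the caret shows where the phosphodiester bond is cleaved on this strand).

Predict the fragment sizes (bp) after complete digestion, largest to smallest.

Ybr23I sites (GTCGAC) start at positions 17, 111, 162, 216, 227.
Ybr23I cuts after base 3 of each site, so after positions 19, 113, 164, 218, 229.
Circular molecule, 5 cuts → 5 fragments:
  20–113 → 94 bp
  114–164 → 51 bp
  165–218 → 54 bp
  219–229 → 11 bp
  230–237 then 1–19 → 8 + 19 = 27 bp
Sorted largest to smallest: 94, 54, 51, 27, 11 bp.

94, 54, 51, 27, 11 bp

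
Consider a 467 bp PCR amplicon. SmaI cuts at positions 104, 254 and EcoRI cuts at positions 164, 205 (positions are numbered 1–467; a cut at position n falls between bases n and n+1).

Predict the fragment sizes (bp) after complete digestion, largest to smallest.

Combined cut positions (sorted): 104, 164, 205, 254.
Linear molecule, 4 cuts → 5 fragments:
  104 − 0 = 104 bp
  164 − 104 = 60 bp
  205 − 164 = 41 bp
  254 − 205 = 49 bp
  467 − 254 = 213 bp
Sorted largest to smallest: 213, 104, 60, 49, 41 bp.

213, 104, 60, 49, 41 bp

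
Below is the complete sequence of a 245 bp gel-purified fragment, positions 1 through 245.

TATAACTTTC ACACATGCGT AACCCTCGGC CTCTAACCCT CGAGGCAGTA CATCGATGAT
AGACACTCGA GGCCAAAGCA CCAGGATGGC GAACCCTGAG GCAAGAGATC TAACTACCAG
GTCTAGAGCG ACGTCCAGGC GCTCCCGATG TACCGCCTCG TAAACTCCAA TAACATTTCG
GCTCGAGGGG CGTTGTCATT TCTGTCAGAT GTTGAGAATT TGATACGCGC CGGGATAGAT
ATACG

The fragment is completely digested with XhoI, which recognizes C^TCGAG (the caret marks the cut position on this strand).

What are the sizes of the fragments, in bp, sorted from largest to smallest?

XhoI sites (CTCGAG) start at positions 39, 66, 182.
XhoI cuts after the first base of each site, so after positions 39, 66, 182.
Linear molecule, 3 cuts → 4 fragments:
  1–39 → 39 bp
  40–66 → 27 bp
  67–182 → 116 bp
  183–245 → 63 bp
Sorted largest to smallest: 116, 63, 39, 27 bp.

116, 63, 39, 27 bp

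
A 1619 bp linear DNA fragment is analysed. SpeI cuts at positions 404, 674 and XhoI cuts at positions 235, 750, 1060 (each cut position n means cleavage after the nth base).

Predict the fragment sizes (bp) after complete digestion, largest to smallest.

559, 310, 270, 235, 169, 76 bp

Combined cut positions (sorted): 235, 404, 674, 750, 1060.
Linear molecule, 5 cuts → 6 fragments:
  235 − 0 = 235 bp
  404 − 235 = 169 bp
  674 − 404 = 270 bp
  750 − 674 = 76 bp
  1060 − 750 = 310 bp
  1619 − 1060 = 559 bp
Sorted largest to smallest: 559, 310, 270, 235, 169, 76 bp.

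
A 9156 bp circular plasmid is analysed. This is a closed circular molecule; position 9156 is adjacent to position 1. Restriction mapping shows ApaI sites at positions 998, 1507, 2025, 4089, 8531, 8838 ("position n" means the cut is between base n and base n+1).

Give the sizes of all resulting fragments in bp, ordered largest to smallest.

Circular molecule, 6 cuts → 6 fragments:
  1507 − 998 = 509 bp
  2025 − 1507 = 518 bp
  4089 − 2025 = 2064 bp
  8531 − 4089 = 4442 bp
  8838 − 8531 = 307 bp
  wrap: 9156 − 8838 + 998 = 1316 bp
Sorted largest to smallest: 4442, 2064, 1316, 518, 509, 307 bp.

4442, 2064, 1316, 518, 509, 307 bp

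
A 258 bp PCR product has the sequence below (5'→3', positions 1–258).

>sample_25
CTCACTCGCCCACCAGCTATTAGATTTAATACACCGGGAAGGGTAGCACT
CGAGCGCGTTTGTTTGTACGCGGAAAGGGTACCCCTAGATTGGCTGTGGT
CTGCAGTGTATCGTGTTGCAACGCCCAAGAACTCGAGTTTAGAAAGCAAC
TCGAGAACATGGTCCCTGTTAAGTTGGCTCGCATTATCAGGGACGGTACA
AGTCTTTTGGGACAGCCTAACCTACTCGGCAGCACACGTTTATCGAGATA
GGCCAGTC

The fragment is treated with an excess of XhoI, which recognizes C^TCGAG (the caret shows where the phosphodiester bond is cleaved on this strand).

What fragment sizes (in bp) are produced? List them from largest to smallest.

XhoI sites (CTCGAG) start at positions 49, 132, 150.
XhoI cuts after the first base of each site, so after positions 49, 132, 150.
Linear molecule, 3 cuts → 4 fragments:
  1–49 → 49 bp
  50–132 → 83 bp
  133–150 → 18 bp
  151–258 → 108 bp
Sorted largest to smallest: 108, 83, 49, 18 bp.

108, 83, 49, 18 bp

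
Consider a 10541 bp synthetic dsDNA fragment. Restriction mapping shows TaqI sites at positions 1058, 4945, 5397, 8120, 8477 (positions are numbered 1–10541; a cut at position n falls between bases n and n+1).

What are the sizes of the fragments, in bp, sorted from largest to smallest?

3887, 2723, 2064, 1058, 452, 357 bp

Linear molecule, 5 cuts → 6 fragments:
  1058 − 0 = 1058 bp
  4945 − 1058 = 3887 bp
  5397 − 4945 = 452 bp
  8120 − 5397 = 2723 bp
  8477 − 8120 = 357 bp
  10541 − 8477 = 2064 bp
Sorted largest to smallest: 3887, 2723, 2064, 1058, 452, 357 bp.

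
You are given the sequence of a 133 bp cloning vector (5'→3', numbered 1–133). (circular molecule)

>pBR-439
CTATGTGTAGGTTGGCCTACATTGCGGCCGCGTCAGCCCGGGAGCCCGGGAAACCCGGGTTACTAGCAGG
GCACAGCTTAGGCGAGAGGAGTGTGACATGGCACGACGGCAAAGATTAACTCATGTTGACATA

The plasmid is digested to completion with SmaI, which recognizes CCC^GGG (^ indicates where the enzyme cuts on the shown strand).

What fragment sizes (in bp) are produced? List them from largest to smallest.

SmaI sites (CCCGGG) start at positions 37, 45, 54.
SmaI cuts after base 3 of each site, so after positions 39, 47, 56.
Circular molecule, 3 cuts → 3 fragments:
  40–47 → 8 bp
  48–56 → 9 bp
  57–133 then 1–39 → 77 + 39 = 116 bp
Sorted largest to smallest: 116, 9, 8 bp.

116, 9, 8 bp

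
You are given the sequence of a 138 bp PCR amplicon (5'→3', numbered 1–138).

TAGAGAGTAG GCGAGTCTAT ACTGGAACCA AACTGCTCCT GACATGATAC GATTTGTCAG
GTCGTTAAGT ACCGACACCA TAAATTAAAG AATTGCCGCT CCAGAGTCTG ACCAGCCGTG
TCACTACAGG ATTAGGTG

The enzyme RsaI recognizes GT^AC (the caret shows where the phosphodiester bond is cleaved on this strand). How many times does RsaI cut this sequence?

GTAC occurs starting at position 69.
RsaI cuts at 1 site.

1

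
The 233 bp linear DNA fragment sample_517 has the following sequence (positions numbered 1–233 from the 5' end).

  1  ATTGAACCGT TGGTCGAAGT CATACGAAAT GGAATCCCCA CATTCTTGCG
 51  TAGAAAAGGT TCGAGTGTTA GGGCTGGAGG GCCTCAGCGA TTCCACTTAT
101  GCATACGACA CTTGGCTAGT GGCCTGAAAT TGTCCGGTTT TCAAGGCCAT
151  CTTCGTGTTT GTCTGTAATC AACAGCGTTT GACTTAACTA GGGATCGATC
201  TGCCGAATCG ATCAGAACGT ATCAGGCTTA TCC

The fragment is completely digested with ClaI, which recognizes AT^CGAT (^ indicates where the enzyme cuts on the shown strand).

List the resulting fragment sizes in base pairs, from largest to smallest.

ClaI sites (ATCGAT) start at positions 194, 207.
ClaI cuts after base 2 of each site, so after positions 195, 208.
Linear molecule, 2 cuts → 3 fragments:
  1–195 → 195 bp
  196–208 → 13 bp
  209–233 → 25 bp
Sorted largest to smallest: 195, 25, 13 bp.

195, 25, 13 bp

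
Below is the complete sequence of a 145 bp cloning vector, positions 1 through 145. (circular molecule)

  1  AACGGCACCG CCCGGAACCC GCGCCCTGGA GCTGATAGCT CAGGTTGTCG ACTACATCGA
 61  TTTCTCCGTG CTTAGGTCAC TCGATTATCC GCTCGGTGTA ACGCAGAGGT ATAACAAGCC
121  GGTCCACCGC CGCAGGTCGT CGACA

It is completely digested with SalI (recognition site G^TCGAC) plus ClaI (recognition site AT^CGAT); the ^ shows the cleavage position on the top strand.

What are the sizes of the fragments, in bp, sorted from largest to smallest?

82, 53, 10 bp

SalI sites (GTCGAC) start at positions 47, 139.
SalI cuts after the first base of each site, so after positions 47, 139.
The ClaI site (ATCGAT) starts at position 56.
ClaI cuts after base 2 of each site, so after position 57.
Combined cut positions: 47, 57, 139.
Circular molecule, 3 cuts → 3 fragments:
  48–57 → 10 bp
  58–139 → 82 bp
  140–145 then 1–47 → 6 + 47 = 53 bp
Sorted largest to smallest: 82, 53, 10 bp.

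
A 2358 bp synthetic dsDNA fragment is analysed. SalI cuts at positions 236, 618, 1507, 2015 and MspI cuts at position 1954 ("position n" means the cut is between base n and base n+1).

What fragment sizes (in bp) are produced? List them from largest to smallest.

Combined cut positions (sorted): 236, 618, 1507, 1954, 2015.
Linear molecule, 5 cuts → 6 fragments:
  236 − 0 = 236 bp
  618 − 236 = 382 bp
  1507 − 618 = 889 bp
  1954 − 1507 = 447 bp
  2015 − 1954 = 61 bp
  2358 − 2015 = 343 bp
Sorted largest to smallest: 889, 447, 382, 343, 236, 61 bp.

889, 447, 382, 343, 236, 61 bp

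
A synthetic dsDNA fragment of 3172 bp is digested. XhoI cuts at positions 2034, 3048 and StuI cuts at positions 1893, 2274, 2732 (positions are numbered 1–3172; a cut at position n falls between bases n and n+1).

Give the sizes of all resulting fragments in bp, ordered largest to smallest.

Combined cut positions (sorted): 1893, 2034, 2274, 2732, 3048.
Linear molecule, 5 cuts → 6 fragments:
  1893 − 0 = 1893 bp
  2034 − 1893 = 141 bp
  2274 − 2034 = 240 bp
  2732 − 2274 = 458 bp
  3048 − 2732 = 316 bp
  3172 − 3048 = 124 bp
Sorted largest to smallest: 1893, 458, 316, 240, 141, 124 bp.

1893, 458, 316, 240, 141, 124 bp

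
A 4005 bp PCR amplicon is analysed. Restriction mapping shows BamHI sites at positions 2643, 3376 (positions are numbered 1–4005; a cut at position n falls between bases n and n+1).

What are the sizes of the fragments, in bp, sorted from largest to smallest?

2643, 733, 629 bp

Linear molecule, 2 cuts → 3 fragments:
  2643 − 0 = 2643 bp
  3376 − 2643 = 733 bp
  4005 − 3376 = 629 bp
Sorted largest to smallest: 2643, 733, 629 bp.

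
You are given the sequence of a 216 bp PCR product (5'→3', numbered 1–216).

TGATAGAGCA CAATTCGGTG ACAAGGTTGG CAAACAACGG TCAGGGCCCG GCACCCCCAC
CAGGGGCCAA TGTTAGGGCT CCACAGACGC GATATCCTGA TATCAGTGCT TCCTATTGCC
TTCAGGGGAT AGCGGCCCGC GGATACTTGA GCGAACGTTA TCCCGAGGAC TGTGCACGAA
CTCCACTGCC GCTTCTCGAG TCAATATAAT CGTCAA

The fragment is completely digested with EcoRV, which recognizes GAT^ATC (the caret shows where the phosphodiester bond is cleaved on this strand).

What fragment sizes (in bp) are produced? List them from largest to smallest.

115, 93, 8 bp

EcoRV sites (GATATC) start at positions 91, 99.
EcoRV cuts after base 3 of each site, so after positions 93, 101.
Linear molecule, 2 cuts → 3 fragments:
  1–93 → 93 bp
  94–101 → 8 bp
  102–216 → 115 bp
Sorted largest to smallest: 115, 93, 8 bp.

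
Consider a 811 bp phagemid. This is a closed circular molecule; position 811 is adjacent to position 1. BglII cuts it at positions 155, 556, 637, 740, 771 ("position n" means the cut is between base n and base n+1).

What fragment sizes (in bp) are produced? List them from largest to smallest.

401, 195, 103, 81, 31 bp

Circular molecule, 5 cuts → 5 fragments:
  556 − 155 = 401 bp
  637 − 556 = 81 bp
  740 − 637 = 103 bp
  771 − 740 = 31 bp
  wrap: 811 − 771 + 155 = 195 bp
Sorted largest to smallest: 401, 195, 103, 81, 31 bp.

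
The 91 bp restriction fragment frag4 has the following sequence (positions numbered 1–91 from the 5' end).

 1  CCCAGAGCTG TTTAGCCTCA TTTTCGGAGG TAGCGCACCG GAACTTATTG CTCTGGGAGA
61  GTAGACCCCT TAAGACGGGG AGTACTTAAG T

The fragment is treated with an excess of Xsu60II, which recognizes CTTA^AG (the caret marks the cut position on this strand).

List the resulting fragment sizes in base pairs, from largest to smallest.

72, 16, 3 bp

Xsu60II sites (CTTAAG) start at positions 69, 85.
Xsu60II cuts after base 4 of each site, so after positions 72, 88.
Linear molecule, 2 cuts → 3 fragments:
  1–72 → 72 bp
  73–88 → 16 bp
  89–91 → 3 bp
Sorted largest to smallest: 72, 16, 3 bp.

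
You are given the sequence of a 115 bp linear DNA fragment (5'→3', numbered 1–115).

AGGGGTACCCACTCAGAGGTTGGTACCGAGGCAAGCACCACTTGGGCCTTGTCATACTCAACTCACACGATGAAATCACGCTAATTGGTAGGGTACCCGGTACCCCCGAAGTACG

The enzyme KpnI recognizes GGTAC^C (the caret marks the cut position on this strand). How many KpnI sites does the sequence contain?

4

GGTACC occurs starting at positions 4, 22, 92, 99.
KpnI cuts at 4 sites.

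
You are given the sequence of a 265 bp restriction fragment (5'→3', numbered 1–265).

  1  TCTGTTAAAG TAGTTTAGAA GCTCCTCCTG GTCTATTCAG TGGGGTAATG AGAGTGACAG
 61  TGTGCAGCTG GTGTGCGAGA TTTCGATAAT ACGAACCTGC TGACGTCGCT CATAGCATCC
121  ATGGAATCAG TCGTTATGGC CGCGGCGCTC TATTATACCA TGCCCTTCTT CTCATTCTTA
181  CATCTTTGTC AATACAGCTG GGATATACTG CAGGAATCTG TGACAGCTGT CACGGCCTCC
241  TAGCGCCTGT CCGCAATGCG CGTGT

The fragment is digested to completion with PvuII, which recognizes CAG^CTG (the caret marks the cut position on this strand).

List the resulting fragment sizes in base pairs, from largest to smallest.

PvuII sites (CAGCTG) start at positions 65, 195, 224.
PvuII cuts after base 3 of each site, so after positions 67, 197, 226.
Linear molecule, 3 cuts → 4 fragments:
  1–67 → 67 bp
  68–197 → 130 bp
  198–226 → 29 bp
  227–265 → 39 bp
Sorted largest to smallest: 130, 67, 39, 29 bp.

130, 67, 39, 29 bp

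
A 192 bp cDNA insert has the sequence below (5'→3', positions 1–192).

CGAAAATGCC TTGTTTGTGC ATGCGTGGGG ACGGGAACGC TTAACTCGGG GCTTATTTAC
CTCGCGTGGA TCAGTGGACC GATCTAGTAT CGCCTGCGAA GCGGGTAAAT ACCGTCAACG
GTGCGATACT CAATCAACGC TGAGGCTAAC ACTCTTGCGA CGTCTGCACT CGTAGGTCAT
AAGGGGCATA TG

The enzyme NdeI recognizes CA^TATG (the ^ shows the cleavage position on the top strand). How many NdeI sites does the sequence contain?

CATATG occurs starting at position 187.
NdeI cuts at 1 site.

1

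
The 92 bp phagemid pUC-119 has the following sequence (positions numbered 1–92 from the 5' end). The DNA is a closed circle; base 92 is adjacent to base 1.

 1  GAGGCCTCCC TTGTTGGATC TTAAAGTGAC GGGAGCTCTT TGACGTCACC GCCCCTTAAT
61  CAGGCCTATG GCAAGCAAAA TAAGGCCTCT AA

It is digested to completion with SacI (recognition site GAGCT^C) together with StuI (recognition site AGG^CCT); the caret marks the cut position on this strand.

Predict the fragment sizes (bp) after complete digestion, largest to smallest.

33, 27, 21, 11 bp

The SacI site (GAGCTC) starts at position 33.
SacI cuts after base 5 of each site (before the last base), so after position 37.
StuI sites (AGGCCT) start at positions 2, 62, 83.
StuI cuts after base 3 of each site, so after positions 4, 64, 85.
Combined cut positions: 4, 37, 64, 85.
Circular molecule, 4 cuts → 4 fragments:
  5–37 → 33 bp
  38–64 → 27 bp
  65–85 → 21 bp
  86–92 then 1–4 → 7 + 4 = 11 bp
Sorted largest to smallest: 33, 27, 21, 11 bp.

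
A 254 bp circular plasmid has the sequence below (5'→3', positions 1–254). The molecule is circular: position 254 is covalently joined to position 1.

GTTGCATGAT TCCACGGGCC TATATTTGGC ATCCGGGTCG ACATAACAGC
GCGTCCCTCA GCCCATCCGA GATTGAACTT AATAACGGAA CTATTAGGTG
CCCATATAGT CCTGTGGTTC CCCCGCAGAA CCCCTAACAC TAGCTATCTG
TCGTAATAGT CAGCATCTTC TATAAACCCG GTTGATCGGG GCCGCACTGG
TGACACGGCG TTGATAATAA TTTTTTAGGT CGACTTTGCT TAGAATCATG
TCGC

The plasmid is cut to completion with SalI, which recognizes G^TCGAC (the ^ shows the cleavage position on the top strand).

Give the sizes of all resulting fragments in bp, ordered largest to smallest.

SalI sites (GTCGAC) start at positions 37, 229.
SalI cuts after the first base of each site, so after positions 37, 229.
Circular molecule, 2 cuts → 2 fragments:
  38–229 → 192 bp
  230–254 then 1–37 → 25 + 37 = 62 bp
Sorted largest to smallest: 192, 62 bp.

192, 62 bp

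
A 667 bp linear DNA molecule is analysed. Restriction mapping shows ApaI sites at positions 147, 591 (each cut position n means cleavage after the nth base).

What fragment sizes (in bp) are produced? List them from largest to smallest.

444, 147, 76 bp

Linear molecule, 2 cuts → 3 fragments:
  147 − 0 = 147 bp
  591 − 147 = 444 bp
  667 − 591 = 76 bp
Sorted largest to smallest: 444, 147, 76 bp.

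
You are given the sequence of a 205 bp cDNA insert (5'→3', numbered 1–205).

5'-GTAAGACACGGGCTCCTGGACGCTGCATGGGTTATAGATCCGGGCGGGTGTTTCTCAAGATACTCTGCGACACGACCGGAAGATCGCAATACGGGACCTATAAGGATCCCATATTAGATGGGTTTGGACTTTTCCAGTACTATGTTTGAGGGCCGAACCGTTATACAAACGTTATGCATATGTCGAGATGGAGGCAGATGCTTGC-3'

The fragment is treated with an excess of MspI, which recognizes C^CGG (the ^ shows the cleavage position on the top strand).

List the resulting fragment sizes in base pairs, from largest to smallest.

MspI sites (CCGG) start at positions 40, 76.
MspI cuts after the first base of each site, so after positions 40, 76.
Linear molecule, 2 cuts → 3 fragments:
  1–40 → 40 bp
  41–76 → 36 bp
  77–205 → 129 bp
Sorted largest to smallest: 129, 40, 36 bp.

129, 40, 36 bp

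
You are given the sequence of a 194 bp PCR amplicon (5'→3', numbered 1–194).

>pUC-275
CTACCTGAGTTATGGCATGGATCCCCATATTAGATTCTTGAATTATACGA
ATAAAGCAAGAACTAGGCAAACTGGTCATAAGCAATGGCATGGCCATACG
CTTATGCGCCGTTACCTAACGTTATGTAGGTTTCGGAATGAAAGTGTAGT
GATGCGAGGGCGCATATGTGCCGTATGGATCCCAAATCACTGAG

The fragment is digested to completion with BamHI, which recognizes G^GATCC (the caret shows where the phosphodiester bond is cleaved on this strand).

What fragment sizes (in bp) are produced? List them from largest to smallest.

BamHI sites (GGATCC) start at positions 19, 177.
BamHI cuts after the first base of each site, so after positions 19, 177.
Linear molecule, 2 cuts → 3 fragments:
  1–19 → 19 bp
  20–177 → 158 bp
  178–194 → 17 bp
Sorted largest to smallest: 158, 19, 17 bp.

158, 19, 17 bp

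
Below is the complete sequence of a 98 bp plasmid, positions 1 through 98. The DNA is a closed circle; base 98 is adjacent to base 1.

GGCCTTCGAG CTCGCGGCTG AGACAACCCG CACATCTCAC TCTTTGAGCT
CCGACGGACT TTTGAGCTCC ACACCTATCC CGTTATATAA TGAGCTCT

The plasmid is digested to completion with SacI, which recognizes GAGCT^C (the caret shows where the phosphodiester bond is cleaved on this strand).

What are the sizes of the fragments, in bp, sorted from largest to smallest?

38, 28, 18, 14 bp

SacI sites (GAGCTC) start at positions 8, 46, 64, 92.
SacI cuts after base 5 of each site (before the last base), so after positions 12, 50, 68, 96.
Circular molecule, 4 cuts → 4 fragments:
  13–50 → 38 bp
  51–68 → 18 bp
  69–96 → 28 bp
  97–98 then 1–12 → 2 + 12 = 14 bp
Sorted largest to smallest: 38, 28, 18, 14 bp.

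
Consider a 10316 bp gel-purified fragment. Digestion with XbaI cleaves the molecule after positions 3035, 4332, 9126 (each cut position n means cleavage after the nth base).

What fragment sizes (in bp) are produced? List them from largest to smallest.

Linear molecule, 3 cuts → 4 fragments:
  3035 − 0 = 3035 bp
  4332 − 3035 = 1297 bp
  9126 − 4332 = 4794 bp
  10316 − 9126 = 1190 bp
Sorted largest to smallest: 4794, 3035, 1297, 1190 bp.

4794, 3035, 1297, 1190 bp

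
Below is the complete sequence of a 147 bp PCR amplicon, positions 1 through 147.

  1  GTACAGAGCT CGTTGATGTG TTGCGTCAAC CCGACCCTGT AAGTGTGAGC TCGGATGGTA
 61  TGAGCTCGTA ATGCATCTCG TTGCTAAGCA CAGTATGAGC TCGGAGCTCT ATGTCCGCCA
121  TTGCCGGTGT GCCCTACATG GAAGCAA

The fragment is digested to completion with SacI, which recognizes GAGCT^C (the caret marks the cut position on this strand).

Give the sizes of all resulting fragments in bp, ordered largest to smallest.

SacI sites (GAGCTC) start at positions 6, 47, 62, 97, 104.
SacI cuts after base 5 of each site (before the last base), so after positions 10, 51, 66, 101, 108.
Linear molecule, 5 cuts → 6 fragments:
  1–10 → 10 bp
  11–51 → 41 bp
  52–66 → 15 bp
  67–101 → 35 bp
  102–108 → 7 bp
  109–147 → 39 bp
Sorted largest to smallest: 41, 39, 35, 15, 10, 7 bp.

41, 39, 35, 15, 10, 7 bp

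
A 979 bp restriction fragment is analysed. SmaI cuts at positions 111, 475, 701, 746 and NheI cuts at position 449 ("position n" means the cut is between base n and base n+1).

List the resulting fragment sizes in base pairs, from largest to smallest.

Combined cut positions (sorted): 111, 449, 475, 701, 746.
Linear molecule, 5 cuts → 6 fragments:
  111 − 0 = 111 bp
  449 − 111 = 338 bp
  475 − 449 = 26 bp
  701 − 475 = 226 bp
  746 − 701 = 45 bp
  979 − 746 = 233 bp
Sorted largest to smallest: 338, 233, 226, 111, 45, 26 bp.

338, 233, 226, 111, 45, 26 bp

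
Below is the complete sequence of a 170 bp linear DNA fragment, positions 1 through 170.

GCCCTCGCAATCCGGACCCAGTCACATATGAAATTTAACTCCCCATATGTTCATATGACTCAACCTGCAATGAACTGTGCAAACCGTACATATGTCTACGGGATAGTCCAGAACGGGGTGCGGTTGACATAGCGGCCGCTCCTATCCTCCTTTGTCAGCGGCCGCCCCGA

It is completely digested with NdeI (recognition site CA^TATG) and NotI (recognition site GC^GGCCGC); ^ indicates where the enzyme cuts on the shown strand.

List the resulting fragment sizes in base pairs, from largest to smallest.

NdeI sites (CATATG) start at positions 25, 44, 52, 89.
NdeI cuts after base 2 of each site, so after positions 26, 45, 53, 90.
NotI sites (GCGGCCGC) start at positions 132, 158.
NotI cuts after base 2 of each site, so after positions 133, 159.
Combined cut positions: 26, 45, 53, 90, 133, 159.
Linear molecule, 6 cuts → 7 fragments:
  1–26 → 26 bp
  27–45 → 19 bp
  46–53 → 8 bp
  54–90 → 37 bp
  91–133 → 43 bp
  134–159 → 26 bp
  160–170 → 11 bp
Sorted largest to smallest: 43, 37, 26, 26, 19, 11, 8 bp.

43, 37, 26, 26, 19, 11, 8 bp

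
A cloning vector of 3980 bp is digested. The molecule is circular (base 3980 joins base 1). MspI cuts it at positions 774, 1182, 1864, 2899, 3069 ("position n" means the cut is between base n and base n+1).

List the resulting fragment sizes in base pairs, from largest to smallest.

1685, 1035, 682, 408, 170 bp

Circular molecule, 5 cuts → 5 fragments:
  1182 − 774 = 408 bp
  1864 − 1182 = 682 bp
  2899 − 1864 = 1035 bp
  3069 − 2899 = 170 bp
  wrap: 3980 − 3069 + 774 = 1685 bp
Sorted largest to smallest: 1685, 1035, 682, 408, 170 bp.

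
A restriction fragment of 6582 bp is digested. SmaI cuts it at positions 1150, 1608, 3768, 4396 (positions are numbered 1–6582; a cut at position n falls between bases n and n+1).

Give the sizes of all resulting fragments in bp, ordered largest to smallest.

Linear molecule, 4 cuts → 5 fragments:
  1150 − 0 = 1150 bp
  1608 − 1150 = 458 bp
  3768 − 1608 = 2160 bp
  4396 − 3768 = 628 bp
  6582 − 4396 = 2186 bp
Sorted largest to smallest: 2186, 2160, 1150, 628, 458 bp.

2186, 2160, 1150, 628, 458 bp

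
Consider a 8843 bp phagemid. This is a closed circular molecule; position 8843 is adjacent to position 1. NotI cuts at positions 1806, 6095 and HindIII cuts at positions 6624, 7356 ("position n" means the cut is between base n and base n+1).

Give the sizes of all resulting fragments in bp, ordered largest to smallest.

4289, 3293, 732, 529 bp

Combined cut positions (sorted): 1806, 6095, 6624, 7356.
Circular molecule, 4 cuts → 4 fragments:
  6095 − 1806 = 4289 bp
  6624 − 6095 = 529 bp
  7356 − 6624 = 732 bp
  wrap: 8843 − 7356 + 1806 = 3293 bp
Sorted largest to smallest: 4289, 3293, 732, 529 bp.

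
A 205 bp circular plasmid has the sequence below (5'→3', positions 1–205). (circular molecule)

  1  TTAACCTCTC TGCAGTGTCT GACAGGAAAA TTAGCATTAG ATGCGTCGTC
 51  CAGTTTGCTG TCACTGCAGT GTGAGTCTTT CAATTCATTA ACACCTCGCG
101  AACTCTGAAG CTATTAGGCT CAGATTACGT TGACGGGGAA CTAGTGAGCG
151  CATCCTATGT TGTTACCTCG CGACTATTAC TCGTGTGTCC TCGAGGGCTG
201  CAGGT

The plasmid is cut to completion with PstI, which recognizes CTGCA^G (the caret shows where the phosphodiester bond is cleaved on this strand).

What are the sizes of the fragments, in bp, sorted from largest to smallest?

134, 54, 17 bp

PstI sites (CTGCAG) start at positions 10, 64, 198.
PstI cuts after base 5 of each site (before the last base), so after positions 14, 68, 202.
Circular molecule, 3 cuts → 3 fragments:
  15–68 → 54 bp
  69–202 → 134 bp
  203–205 then 1–14 → 3 + 14 = 17 bp
Sorted largest to smallest: 134, 54, 17 bp.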